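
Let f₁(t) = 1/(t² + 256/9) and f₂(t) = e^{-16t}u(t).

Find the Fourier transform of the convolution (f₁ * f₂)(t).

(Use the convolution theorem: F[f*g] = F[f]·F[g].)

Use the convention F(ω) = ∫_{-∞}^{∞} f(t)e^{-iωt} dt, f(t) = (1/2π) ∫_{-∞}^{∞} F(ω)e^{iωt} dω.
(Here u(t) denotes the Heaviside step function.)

F[f₁*f₂](ω) = \frac{3 \pi e^{- \frac{16 \left|{\omega}\right|}{3}}}{16 \left(i \omega + 16\right)}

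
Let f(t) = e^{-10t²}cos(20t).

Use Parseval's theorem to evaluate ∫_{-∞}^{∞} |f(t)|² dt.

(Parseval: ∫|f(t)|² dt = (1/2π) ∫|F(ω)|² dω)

∫|f(t)|² dt = \frac{\sqrt{5} \sqrt{\pi} \left(1 + e^{20}\right)}{20 e^{20}}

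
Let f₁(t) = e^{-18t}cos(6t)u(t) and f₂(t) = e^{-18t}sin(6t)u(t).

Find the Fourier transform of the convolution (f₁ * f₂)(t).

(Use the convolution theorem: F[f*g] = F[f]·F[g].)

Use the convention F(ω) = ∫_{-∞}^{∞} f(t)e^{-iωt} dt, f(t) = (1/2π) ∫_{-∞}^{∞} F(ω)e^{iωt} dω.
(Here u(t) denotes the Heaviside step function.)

F[f₁*f₂](ω) = \frac{6 \left(i \omega + 18\right)}{\left(\left(i \omega + 18\right)^{2} + 36\right)^{2}}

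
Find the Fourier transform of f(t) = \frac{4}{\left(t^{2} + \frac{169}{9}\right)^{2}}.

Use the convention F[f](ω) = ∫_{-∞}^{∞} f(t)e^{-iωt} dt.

F(ω) = \frac{18 \pi \left(13 \left|{\omega}\right| + 3\right) e^{- \frac{13 \left|{\omega}\right|}{3}}}{2197}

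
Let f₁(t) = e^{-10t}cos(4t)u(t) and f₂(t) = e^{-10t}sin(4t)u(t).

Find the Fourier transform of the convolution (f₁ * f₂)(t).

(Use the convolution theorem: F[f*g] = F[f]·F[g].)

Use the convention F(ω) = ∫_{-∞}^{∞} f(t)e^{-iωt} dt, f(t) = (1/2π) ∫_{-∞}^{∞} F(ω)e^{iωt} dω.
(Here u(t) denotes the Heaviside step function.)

F[f₁*f₂](ω) = \frac{4 \left(i \omega + 10\right)}{\left(\left(i \omega + 10\right)^{2} + 16\right)^{2}}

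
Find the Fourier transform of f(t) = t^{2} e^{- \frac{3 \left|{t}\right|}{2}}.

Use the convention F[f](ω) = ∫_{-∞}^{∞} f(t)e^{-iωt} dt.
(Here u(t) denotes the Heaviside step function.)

F(ω) = \frac{288 \left(3 - 4 \omega^{2}\right)}{\left(4 \omega^{2} + 9\right)^{3}}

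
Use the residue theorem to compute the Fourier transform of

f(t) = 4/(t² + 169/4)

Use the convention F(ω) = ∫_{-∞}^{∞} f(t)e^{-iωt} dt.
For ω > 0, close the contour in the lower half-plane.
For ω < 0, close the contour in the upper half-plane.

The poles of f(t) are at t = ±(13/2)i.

Let g(z) = f(z)e^{-iωz}; for large |z| the factor e^{-iωz} decays in the lower half-plane when ω > 0 and in the upper half-plane when ω < 0.

Case ω > 0 (lower half-plane, clockwise contour ⇒ F(ω) = -2πi·ΣRes):
  Res_{z = - \frac{13 i}{2}} g(z) = \frac{4 i e^{- \frac{13 \omega}{2}}}{13}
  F(ω) = -2πi·ΣRes = \frac{8 \pi e^{- \frac{13 \omega}{2}}}{13}

Case ω < 0 (upper half-plane, counterclockwise contour ⇒ F(ω) = +2πi·ΣRes):
  Res_{z = \frac{13 i}{2}} g(z) = - \frac{4 i e^{\frac{13 \omega}{2}}}{13}
  F(ω) = 2πi·ΣRes = \frac{8 \pi e^{\frac{13 \omega}{2}}}{13}

Both cases combine into a single formula in |ω|:

F(ω) = \frac{8 \pi e^{- \frac{13 \left|{\omega}\right|}{2}}}{13}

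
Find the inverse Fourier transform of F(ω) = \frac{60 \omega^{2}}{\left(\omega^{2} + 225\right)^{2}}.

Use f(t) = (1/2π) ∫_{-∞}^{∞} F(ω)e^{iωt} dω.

f(t) = \left(1 - 15 \left|{t}\right|\right) e^{- 15 \left|{t}\right|}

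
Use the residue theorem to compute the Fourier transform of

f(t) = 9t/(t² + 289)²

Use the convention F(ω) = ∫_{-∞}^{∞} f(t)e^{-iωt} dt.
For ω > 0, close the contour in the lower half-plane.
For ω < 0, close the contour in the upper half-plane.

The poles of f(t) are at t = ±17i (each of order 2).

Let g(z) = f(z)e^{-iωz}; for large |z| the factor e^{-iωz} decays in the lower half-plane when ω > 0 and in the upper half-plane when ω < 0.

Case ω > 0 (lower half-plane, clockwise contour ⇒ F(ω) = -2πi·ΣRes):
  Res_{z = - 17 i} g(z) = \frac{9 \omega e^{- 17 \omega}}{68} (pole of order 2)
  F(ω) = -2πi·ΣRes = - \frac{9 i \pi \omega e^{- 17 \omega}}{34}

Case ω < 0 (upper half-plane, counterclockwise contour ⇒ F(ω) = +2πi·ΣRes):
  Res_{z = 17 i} g(z) = - \frac{9 \omega e^{17 \omega}}{68} (pole of order 2)
  F(ω) = 2πi·ΣRes = - \frac{9 i \pi \omega e^{17 \omega}}{34}

Both cases combine into a single formula in |ω|:

F(ω) = - \frac{9 i \pi \omega e^{- 17 \left|{\omega}\right|}}{34}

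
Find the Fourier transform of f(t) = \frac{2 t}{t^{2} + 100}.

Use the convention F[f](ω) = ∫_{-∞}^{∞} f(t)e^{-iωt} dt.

F(ω) = - 2 i \pi e^{- 10 \left|{\omega}\right|} \operatorname{sign}{\left(\omega \right)}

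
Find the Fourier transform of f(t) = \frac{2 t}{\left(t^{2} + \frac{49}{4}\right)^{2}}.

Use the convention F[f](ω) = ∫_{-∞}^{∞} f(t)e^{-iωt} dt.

F(ω) = - \frac{2 i \pi \omega e^{- \frac{7 \left|{\omega}\right|}{2}}}{7}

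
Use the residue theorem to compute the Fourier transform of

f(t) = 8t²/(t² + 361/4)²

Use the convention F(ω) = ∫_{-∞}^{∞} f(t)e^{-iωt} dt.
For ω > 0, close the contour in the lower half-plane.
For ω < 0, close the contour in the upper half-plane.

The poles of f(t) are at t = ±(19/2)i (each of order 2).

Let g(z) = f(z)e^{-iωz}; for large |z| the factor e^{-iωz} decays in the lower half-plane when ω > 0 and in the upper half-plane when ω < 0.

Case ω > 0 (lower half-plane, clockwise contour ⇒ F(ω) = -2πi·ΣRes):
  Res_{z = - \frac{19 i}{2}} g(z) = i \left(\frac{4}{19} - 2 \omega\right) e^{- \frac{19 \omega}{2}} (pole of order 2)
  F(ω) = -2πi·ΣRes = \frac{4 \pi \left(2 - 19 \omega\right) e^{- \frac{19 \omega}{2}}}{19}

Case ω < 0 (upper half-plane, counterclockwise contour ⇒ F(ω) = +2πi·ΣRes):
  Res_{z = \frac{19 i}{2}} g(z) = i \left(- 2 \omega - \frac{4}{19}\right) e^{\frac{19 \omega}{2}} (pole of order 2)
  F(ω) = 2πi·ΣRes = \frac{4 \pi \left(19 \omega + 2\right) e^{\frac{19 \omega}{2}}}{19}

Both cases combine into a single formula in |ω|:

F(ω) = \frac{4 \pi \left(2 - 19 \left|{\omega}\right|\right) e^{- \frac{19 \left|{\omega}\right|}{2}}}{19}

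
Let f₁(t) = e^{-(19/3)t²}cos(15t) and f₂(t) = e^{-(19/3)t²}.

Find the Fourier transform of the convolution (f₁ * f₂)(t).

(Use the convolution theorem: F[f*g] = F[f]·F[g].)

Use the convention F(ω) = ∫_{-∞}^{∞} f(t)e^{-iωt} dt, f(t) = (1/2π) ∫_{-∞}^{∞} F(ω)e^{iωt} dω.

F[f₁*f₂](ω) = \frac{3 \pi \left(e^{\frac{45 \omega}{19}} + 1\right) e^{- \frac{3 \omega^{2}}{38} - \frac{45 \omega}{38} - \frac{675}{76}}}{38}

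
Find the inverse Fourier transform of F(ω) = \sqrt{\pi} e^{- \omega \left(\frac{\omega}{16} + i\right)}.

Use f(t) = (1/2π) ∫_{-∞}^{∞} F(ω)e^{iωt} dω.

f(t) = 2 e^{- 4 \left(t - 1\right)^{2}}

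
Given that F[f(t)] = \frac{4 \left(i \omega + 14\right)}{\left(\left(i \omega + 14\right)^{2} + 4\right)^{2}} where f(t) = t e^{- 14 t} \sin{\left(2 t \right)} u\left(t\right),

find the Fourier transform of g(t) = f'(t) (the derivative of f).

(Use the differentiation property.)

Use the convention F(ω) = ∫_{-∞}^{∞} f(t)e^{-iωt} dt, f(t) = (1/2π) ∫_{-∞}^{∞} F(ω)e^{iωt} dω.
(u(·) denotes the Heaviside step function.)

F[g](ω) = \frac{4 i \omega \left(i \omega + 14\right)}{\left(\left(i \omega + 14\right)^{2} + 4\right)^{2}}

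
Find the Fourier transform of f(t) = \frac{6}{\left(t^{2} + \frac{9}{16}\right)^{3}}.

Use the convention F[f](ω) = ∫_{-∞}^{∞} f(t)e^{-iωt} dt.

F(ω) = \frac{16 \pi \left(3 \omega^{2} + 12 \left|{\omega}\right| + 16\right) e^{- \frac{3 \left|{\omega}\right|}{4}}}{27}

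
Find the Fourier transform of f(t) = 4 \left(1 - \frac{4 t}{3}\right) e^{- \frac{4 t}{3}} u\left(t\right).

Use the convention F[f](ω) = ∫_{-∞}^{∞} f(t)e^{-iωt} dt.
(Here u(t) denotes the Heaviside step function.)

F(ω) = \frac{36 i \omega}{- 9 \omega^{2} + 24 i \omega + 16}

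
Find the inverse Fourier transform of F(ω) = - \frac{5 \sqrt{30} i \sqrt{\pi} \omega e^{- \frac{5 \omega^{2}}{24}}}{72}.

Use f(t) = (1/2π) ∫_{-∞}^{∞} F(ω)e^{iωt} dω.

f(t) = t e^{- \frac{6 t^{2}}{5}}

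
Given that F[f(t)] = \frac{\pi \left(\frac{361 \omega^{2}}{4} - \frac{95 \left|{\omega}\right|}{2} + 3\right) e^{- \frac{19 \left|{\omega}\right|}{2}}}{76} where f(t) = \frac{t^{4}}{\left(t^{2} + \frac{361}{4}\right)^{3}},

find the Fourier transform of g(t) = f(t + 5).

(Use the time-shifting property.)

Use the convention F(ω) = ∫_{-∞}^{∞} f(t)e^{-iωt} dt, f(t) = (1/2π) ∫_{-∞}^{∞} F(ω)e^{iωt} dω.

F[g](ω) = \frac{\pi \left(361 \omega^{2} - 190 \left|{\omega}\right| + 12\right) e^{5 i \omega - \frac{19 \left|{\omega}\right|}{2}}}{304}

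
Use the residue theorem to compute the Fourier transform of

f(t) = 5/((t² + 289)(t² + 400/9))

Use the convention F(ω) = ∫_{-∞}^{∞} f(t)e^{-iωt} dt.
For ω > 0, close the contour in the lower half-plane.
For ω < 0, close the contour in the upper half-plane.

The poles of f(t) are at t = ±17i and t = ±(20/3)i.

Let g(z) = f(z)e^{-iωz}; for large |z| the factor e^{-iωz} decays in the lower half-plane when ω > 0 and in the upper half-plane when ω < 0.

Case ω > 0 (lower half-plane, clockwise contour ⇒ F(ω) = -2πi·ΣRes):
  Res_{z = - 17 i} g(z) = - \frac{45 i e^{- 17 \omega}}{74834}
  Res_{z = - \frac{20 i}{3}} g(z) = \frac{27 i e^{- \frac{20 \omega}{3}}}{17608}
  F(ω) = -2πi·ΣRes = - \frac{45 \pi e^{- 17 \omega}}{37417} + \frac{27 \pi e^{- \frac{20 \omega}{3}}}{8804}

Case ω < 0 (upper half-plane, counterclockwise contour ⇒ F(ω) = +2πi·ΣRes):
  Res_{z = 17 i} g(z) = \frac{45 i e^{17 \omega}}{74834}
  Res_{z = \frac{20 i}{3}} g(z) = - \frac{27 i e^{\frac{20 \omega}{3}}}{17608}
  F(ω) = 2πi·ΣRes = \frac{9 \pi \left(51 e^{\frac{20 \omega}{3}} - 20 e^{17 \omega}\right)}{149668}

Both cases combine into a single formula in |ω|:

F(ω) = - \frac{45 \pi e^{- 17 \left|{\omega}\right|}}{37417} + \frac{27 \pi e^{- \frac{20 \left|{\omega}\right|}{3}}}{8804}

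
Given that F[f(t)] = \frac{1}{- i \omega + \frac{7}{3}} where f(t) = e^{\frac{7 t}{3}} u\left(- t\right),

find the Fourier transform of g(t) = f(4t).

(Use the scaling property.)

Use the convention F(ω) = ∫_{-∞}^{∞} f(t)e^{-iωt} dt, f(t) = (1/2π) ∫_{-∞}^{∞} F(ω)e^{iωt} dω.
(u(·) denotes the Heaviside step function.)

F[g](ω) = - \frac{3}{3 i \omega - 28}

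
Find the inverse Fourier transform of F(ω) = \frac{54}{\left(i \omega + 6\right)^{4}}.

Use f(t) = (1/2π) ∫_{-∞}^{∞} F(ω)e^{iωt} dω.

f(t) = 9 t^{3} e^{- 6 t} u\left(t\right)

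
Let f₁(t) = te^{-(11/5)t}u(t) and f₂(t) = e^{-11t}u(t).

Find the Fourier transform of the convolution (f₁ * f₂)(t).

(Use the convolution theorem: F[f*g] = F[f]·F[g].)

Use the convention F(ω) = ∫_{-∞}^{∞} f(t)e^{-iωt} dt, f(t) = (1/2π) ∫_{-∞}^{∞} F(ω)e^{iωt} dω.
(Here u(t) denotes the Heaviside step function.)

F[f₁*f₂](ω) = \frac{25}{\left(i \omega + 11\right) \left(5 i \omega + 11\right)^{2}}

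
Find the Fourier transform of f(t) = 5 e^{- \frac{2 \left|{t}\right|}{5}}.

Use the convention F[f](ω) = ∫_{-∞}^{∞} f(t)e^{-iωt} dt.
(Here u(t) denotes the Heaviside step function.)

F(ω) = \frac{100}{25 \omega^{2} + 4}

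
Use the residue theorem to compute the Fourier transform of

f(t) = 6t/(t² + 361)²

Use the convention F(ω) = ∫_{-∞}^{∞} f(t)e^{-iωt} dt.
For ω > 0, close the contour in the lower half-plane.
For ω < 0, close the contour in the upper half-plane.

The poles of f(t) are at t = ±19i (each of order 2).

Let g(z) = f(z)e^{-iωz}; for large |z| the factor e^{-iωz} decays in the lower half-plane when ω > 0 and in the upper half-plane when ω < 0.

Case ω > 0 (lower half-plane, clockwise contour ⇒ F(ω) = -2πi·ΣRes):
  Res_{z = - 19 i} g(z) = \frac{3 \omega e^{- 19 \omega}}{38} (pole of order 2)
  F(ω) = -2πi·ΣRes = - \frac{3 i \pi \omega e^{- 19 \omega}}{19}

Case ω < 0 (upper half-plane, counterclockwise contour ⇒ F(ω) = +2πi·ΣRes):
  Res_{z = 19 i} g(z) = - \frac{3 \omega e^{19 \omega}}{38} (pole of order 2)
  F(ω) = 2πi·ΣRes = - \frac{3 i \pi \omega e^{19 \omega}}{19}

Both cases combine into a single formula in |ω|:

F(ω) = - \frac{3 i \pi \omega e^{- 19 \left|{\omega}\right|}}{19}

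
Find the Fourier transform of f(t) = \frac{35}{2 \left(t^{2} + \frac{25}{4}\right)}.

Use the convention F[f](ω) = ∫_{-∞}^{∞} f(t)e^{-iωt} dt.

F(ω) = 7 \pi e^{- \frac{5 \left|{\omega}\right|}{2}}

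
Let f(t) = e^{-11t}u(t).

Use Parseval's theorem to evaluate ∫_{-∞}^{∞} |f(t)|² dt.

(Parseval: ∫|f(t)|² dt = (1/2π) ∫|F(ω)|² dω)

∫|f(t)|² dt = \frac{1}{22}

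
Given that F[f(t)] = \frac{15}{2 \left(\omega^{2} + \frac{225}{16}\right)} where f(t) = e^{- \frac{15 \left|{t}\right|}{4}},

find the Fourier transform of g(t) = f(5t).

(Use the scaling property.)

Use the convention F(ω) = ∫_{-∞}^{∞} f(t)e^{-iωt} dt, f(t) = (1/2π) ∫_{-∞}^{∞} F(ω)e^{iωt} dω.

F[g](ω) = \frac{600}{16 \omega^{2} + 5625}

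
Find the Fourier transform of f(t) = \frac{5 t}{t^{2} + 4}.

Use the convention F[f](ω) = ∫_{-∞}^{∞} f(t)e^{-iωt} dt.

F(ω) = - 5 i \pi e^{- 2 \left|{\omega}\right|} \operatorname{sign}{\left(\omega \right)}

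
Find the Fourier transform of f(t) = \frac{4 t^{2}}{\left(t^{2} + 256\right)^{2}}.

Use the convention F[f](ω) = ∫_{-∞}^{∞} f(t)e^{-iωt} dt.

F(ω) = \frac{\pi \left(1 - 16 \left|{\omega}\right|\right) e^{- 16 \left|{\omega}\right|}}{8}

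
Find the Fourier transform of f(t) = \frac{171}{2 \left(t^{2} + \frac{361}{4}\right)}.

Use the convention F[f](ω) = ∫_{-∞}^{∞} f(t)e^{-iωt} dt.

F(ω) = 9 \pi e^{- \frac{19 \left|{\omega}\right|}{2}}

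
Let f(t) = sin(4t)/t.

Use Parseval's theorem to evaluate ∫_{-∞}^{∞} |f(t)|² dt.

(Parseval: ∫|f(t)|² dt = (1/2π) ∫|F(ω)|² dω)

∫|f(t)|² dt = 4 \pi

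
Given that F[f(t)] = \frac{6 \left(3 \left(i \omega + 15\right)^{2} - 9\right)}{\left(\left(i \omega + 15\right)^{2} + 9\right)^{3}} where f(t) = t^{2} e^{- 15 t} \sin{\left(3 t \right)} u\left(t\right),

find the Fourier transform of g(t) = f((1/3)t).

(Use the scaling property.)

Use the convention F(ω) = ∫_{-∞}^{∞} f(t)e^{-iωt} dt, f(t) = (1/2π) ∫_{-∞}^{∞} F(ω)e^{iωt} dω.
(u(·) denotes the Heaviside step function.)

F[g](ω) = \frac{2 \left(3 \left(i \omega + 5\right)^{2} - 1\right)}{9 \left(\left(i \omega + 5\right)^{2} + 1\right)^{3}}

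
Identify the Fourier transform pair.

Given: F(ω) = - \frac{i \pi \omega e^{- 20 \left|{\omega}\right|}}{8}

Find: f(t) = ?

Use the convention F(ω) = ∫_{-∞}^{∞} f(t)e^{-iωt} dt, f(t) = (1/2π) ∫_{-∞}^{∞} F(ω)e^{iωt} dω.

f(t) = \frac{5 t}{\left(t^{2} + 400\right)^{2}}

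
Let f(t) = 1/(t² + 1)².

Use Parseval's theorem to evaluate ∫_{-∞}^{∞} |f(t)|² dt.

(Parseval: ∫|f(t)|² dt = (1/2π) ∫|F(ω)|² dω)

∫|f(t)|² dt = \frac{5 \pi}{16}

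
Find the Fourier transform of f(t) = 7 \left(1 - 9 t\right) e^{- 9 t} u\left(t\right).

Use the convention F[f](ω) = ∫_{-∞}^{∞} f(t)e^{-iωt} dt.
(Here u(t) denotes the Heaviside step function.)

F(ω) = \frac{7 i \omega}{- \omega^{2} + 18 i \omega + 81}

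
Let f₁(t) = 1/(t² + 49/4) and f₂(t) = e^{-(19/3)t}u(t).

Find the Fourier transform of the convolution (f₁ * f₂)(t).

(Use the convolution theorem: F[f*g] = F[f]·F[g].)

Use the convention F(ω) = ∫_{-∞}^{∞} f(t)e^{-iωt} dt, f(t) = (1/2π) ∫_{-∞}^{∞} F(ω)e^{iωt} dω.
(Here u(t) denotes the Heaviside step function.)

F[f₁*f₂](ω) = \frac{6 \pi e^{- \frac{7 \left|{\omega}\right|}{2}}}{7 \left(3 i \omega + 19\right)}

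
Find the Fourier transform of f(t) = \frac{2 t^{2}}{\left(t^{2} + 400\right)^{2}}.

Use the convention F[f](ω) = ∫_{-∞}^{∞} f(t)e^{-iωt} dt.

F(ω) = \frac{\pi \left(1 - 20 \left|{\omega}\right|\right) e^{- 20 \left|{\omega}\right|}}{20}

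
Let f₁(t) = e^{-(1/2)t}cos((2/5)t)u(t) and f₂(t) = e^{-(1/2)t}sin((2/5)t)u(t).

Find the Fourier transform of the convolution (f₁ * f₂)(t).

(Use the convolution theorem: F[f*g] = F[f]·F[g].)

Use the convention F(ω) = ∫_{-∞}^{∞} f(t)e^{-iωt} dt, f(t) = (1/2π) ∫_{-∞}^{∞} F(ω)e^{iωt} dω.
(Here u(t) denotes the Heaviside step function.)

F[f₁*f₂](ω) = \frac{2000 \left(2 i \omega + 1\right)}{\left(25 \left(2 i \omega + 1\right)^{2} + 16\right)^{2}}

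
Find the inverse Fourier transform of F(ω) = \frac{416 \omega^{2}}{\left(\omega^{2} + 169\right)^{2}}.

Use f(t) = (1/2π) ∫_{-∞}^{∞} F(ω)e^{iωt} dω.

f(t) = 8 \left(1 - 13 \left|{t}\right|\right) e^{- 13 \left|{t}\right|}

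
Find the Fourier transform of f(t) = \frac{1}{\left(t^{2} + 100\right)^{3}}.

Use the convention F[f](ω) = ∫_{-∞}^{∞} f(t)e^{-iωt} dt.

F(ω) = \frac{\pi \left(100 \omega^{2} + 30 \left|{\omega}\right| + 3\right) e^{- 10 \left|{\omega}\right|}}{800000}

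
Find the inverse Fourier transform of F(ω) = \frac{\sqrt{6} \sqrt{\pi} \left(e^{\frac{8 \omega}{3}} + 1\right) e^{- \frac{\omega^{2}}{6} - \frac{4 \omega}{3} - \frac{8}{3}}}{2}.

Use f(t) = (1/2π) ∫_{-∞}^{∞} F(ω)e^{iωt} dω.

f(t) = 3 e^{- \frac{3 t^{2}}{2}} \cos{\left(4 t \right)}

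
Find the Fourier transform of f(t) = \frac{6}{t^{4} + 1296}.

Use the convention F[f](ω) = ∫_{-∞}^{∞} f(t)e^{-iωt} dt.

F(ω) = \frac{\pi e^{- 3 \sqrt{2} \left|{\omega}\right|} \sin{\left(3 \sqrt{2} \left|{\omega}\right| + \frac{\pi}{4} \right)}}{36}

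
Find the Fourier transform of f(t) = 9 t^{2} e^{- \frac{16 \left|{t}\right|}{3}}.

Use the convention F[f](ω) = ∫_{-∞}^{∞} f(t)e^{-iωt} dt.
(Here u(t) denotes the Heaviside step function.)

F(ω) = \frac{15552 \left(256 - 27 \omega^{2}\right)}{\left(9 \omega^{2} + 256\right)^{3}}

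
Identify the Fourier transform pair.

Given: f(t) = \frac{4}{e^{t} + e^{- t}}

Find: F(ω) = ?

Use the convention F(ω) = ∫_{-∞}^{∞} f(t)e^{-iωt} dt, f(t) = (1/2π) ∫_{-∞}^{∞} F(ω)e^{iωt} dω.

F(ω) = \frac{2 \pi}{\cosh{\left(\frac{\pi \omega}{2} \right)}}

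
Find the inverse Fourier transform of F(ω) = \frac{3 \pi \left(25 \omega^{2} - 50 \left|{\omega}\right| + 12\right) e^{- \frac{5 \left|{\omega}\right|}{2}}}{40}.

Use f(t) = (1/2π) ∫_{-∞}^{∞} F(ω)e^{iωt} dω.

f(t) = \frac{6 t^{4}}{\left(t^{2} + \frac{25}{4}\right)^{3}}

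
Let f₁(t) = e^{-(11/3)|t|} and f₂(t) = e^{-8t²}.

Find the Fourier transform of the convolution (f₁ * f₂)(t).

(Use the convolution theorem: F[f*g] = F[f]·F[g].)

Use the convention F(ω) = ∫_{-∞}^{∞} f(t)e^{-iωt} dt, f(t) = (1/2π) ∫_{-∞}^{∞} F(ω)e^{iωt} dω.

F[f₁*f₂](ω) = \frac{33 \sqrt{2} \sqrt{\pi} e^{- \frac{\omega^{2}}{32}}}{2 \left(9 \omega^{2} + 121\right)}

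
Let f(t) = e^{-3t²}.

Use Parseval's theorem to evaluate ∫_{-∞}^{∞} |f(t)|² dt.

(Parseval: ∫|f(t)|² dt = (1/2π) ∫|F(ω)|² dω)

∫|f(t)|² dt = \frac{\sqrt{6} \sqrt{\pi}}{6}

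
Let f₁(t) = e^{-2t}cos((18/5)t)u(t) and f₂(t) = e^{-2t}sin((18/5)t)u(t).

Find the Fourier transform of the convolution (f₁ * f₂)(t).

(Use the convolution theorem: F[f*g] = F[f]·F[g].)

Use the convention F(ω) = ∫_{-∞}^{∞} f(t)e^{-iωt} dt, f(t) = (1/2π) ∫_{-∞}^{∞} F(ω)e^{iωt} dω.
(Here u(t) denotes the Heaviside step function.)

F[f₁*f₂](ω) = \frac{2250 \left(i \omega + 2\right)}{\left(25 \left(i \omega + 2\right)^{2} + 324\right)^{2}}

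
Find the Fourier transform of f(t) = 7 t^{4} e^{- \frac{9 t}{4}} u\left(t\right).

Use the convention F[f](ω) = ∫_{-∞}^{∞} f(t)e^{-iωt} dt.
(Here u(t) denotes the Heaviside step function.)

F(ω) = \frac{172032}{\left(4 i \omega + 9\right)^{5}}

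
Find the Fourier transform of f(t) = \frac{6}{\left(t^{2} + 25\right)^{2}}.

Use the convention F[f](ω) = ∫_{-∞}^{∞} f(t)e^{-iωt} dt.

F(ω) = \frac{3 \pi \left(5 \left|{\omega}\right| + 1\right) e^{- 5 \left|{\omega}\right|}}{125}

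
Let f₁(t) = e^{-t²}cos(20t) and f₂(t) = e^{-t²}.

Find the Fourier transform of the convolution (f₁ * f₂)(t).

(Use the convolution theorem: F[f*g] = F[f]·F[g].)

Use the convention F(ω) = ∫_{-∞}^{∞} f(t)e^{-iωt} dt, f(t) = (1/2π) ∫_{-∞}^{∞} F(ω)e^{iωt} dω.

F[f₁*f₂](ω) = \frac{\pi \left(e^{20 \omega} + 1\right) e^{- \frac{\omega^{2}}{2} - 10 \omega - 100}}{2}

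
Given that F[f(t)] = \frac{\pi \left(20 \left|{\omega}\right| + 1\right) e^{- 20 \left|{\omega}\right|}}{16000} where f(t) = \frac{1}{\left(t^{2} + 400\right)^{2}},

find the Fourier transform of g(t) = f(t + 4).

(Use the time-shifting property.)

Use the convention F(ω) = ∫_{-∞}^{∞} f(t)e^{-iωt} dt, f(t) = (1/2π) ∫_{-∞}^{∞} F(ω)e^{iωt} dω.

F[g](ω) = \frac{\pi \left(20 \left|{\omega}\right| + 1\right) e^{4 i \omega - 20 \left|{\omega}\right|}}{16000}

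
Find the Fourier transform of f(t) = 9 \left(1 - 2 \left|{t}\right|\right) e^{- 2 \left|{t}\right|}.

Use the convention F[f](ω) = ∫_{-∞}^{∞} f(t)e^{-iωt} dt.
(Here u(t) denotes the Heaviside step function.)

F(ω) = \frac{72 \omega^{2}}{\left(\omega^{2} + 4\right)^{2}}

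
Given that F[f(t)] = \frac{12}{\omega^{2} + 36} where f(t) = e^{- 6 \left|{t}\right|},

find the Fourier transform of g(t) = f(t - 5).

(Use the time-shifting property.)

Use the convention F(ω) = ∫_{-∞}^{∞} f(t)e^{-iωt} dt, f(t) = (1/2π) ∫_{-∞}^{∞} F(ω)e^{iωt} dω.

F[g](ω) = \frac{12 e^{- 5 i \omega}}{\omega^{2} + 36}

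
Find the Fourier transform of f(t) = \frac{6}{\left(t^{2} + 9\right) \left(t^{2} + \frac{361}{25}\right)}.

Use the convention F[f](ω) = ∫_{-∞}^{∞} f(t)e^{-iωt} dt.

F(ω) = \frac{25 \pi e^{- 3 \left|{\omega}\right|}}{68} - \frac{375 \pi e^{- \frac{19 \left|{\omega}\right|}{5}}}{1292}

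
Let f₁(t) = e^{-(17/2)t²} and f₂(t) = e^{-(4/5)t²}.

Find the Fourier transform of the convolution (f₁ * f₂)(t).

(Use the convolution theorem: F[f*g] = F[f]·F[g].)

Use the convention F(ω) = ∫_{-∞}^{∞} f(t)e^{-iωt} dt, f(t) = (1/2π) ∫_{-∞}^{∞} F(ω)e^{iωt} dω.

F[f₁*f₂](ω) = \frac{\sqrt{170} \pi e^{- \frac{93 \omega^{2}}{272}}}{34}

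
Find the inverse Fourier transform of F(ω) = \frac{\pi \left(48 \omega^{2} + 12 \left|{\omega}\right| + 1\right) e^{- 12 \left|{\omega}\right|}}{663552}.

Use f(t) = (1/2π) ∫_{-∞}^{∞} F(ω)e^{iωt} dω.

f(t) = \frac{1}{\left(t^{2} + 144\right)^{3}}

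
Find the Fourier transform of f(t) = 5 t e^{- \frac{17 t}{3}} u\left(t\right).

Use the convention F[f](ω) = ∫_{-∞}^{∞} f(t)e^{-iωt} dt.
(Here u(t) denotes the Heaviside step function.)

F(ω) = \frac{45}{\left(3 i \omega + 17\right)^{2}}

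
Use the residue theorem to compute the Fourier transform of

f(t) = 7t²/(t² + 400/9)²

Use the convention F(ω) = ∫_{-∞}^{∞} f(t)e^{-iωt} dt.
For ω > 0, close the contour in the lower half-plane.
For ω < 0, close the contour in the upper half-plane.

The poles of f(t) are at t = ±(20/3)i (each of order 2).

Let g(z) = f(z)e^{-iωz}; for large |z| the factor e^{-iωz} decays in the lower half-plane when ω > 0 and in the upper half-plane when ω < 0.

Case ω > 0 (lower half-plane, clockwise contour ⇒ F(ω) = -2πi·ΣRes):
  Res_{z = - \frac{20 i}{3}} g(z) = \frac{7 i \left(3 - 20 \omega\right) e^{- \frac{20 \omega}{3}}}{80} (pole of order 2)
  F(ω) = -2πi·ΣRes = \frac{7 \pi \left(3 - 20 \omega\right) e^{- \frac{20 \omega}{3}}}{40}

Case ω < 0 (upper half-plane, counterclockwise contour ⇒ F(ω) = +2πi·ΣRes):
  Res_{z = \frac{20 i}{3}} g(z) = \frac{7 i \left(- 20 \omega - 3\right) e^{\frac{20 \omega}{3}}}{80} (pole of order 2)
  F(ω) = 2πi·ΣRes = \frac{7 \pi \left(20 \omega + 3\right) e^{\frac{20 \omega}{3}}}{40}

Both cases combine into a single formula in |ω|:

F(ω) = \frac{7 \pi \left(3 - 20 \left|{\omega}\right|\right) e^{- \frac{20 \left|{\omega}\right|}{3}}}{40}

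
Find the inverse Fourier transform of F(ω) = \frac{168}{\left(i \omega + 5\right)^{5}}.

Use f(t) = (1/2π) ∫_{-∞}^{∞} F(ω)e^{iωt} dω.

f(t) = 7 t^{4} e^{- 5 t} u\left(t\right)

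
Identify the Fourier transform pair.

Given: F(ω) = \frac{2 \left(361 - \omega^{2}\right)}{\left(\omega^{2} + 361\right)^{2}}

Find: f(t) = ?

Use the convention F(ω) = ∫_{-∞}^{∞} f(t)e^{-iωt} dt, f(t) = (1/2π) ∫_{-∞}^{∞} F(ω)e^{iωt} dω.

f(t) = e^{- 19 \left|{t}\right|} \left|{t}\right|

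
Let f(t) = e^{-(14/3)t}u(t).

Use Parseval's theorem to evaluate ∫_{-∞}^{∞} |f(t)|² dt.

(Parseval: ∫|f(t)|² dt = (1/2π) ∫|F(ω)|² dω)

∫|f(t)|² dt = \frac{3}{28}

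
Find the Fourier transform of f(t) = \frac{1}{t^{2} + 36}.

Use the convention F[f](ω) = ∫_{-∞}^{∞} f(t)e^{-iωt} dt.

F(ω) = \frac{\pi e^{- 6 \left|{\omega}\right|}}{6}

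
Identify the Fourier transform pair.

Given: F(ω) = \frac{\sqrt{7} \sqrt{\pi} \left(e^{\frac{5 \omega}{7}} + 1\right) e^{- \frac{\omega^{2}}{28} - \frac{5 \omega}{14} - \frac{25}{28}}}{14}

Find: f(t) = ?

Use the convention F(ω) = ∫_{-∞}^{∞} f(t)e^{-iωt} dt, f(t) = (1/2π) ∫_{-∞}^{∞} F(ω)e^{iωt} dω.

f(t) = e^{- 7 t^{2}} \cos{\left(5 t \right)}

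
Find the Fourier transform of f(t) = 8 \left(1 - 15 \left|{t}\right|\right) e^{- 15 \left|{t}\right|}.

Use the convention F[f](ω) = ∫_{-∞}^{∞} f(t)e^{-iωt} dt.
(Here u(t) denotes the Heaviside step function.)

F(ω) = \frac{480 \omega^{2}}{\left(\omega^{2} + 225\right)^{2}}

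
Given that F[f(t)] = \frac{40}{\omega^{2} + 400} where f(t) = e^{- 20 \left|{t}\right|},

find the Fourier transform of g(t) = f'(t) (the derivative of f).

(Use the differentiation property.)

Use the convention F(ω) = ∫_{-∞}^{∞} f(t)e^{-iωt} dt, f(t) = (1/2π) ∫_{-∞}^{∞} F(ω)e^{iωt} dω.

F[g](ω) = \frac{40 i \omega}{\omega^{2} + 400}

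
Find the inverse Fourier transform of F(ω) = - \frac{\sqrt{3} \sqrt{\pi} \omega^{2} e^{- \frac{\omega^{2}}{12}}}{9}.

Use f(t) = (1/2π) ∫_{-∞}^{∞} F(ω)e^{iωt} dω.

f(t) = \left(12 t^{2} - 2\right) e^{- 3 t^{2}}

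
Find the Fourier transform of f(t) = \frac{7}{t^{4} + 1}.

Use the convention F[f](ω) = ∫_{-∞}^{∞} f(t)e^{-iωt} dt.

F(ω) = 7 \pi e^{- \frac{\sqrt{2} \left|{\omega}\right|}{2}} \sin{\left(\frac{\sqrt{2} \left|{\omega}\right|}{2} + \frac{\pi}{4} \right)}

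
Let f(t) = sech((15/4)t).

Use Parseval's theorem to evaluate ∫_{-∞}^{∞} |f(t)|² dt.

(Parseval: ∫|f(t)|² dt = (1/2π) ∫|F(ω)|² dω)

∫|f(t)|² dt = \frac{8}{15}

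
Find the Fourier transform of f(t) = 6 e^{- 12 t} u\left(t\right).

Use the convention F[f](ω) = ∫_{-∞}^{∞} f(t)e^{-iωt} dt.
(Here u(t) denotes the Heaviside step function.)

F(ω) = \frac{6}{i \omega + 12}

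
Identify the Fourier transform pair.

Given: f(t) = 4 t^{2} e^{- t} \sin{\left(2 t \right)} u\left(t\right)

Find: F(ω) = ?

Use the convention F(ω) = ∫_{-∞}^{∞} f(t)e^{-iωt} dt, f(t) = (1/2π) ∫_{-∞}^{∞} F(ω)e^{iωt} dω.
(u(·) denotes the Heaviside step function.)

F(ω) = \frac{16 \left(3 \left(i \omega + 1\right)^{2} - 4\right)}{\left(\left(i \omega + 1\right)^{2} + 4\right)^{3}}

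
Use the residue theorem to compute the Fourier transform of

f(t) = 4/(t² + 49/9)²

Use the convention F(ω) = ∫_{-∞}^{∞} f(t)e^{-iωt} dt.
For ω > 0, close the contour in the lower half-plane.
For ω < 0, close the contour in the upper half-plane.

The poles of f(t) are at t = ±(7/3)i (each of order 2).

Let g(z) = f(z)e^{-iωz}; for large |z| the factor e^{-iωz} decays in the lower half-plane when ω > 0 and in the upper half-plane when ω < 0.

Case ω > 0 (lower half-plane, clockwise contour ⇒ F(ω) = -2πi·ΣRes):
  Res_{z = - \frac{7 i}{3}} g(z) = \frac{9 i \left(7 \omega + 3\right) e^{- \frac{7 \omega}{3}}}{343} (pole of order 2)
  F(ω) = -2πi·ΣRes = \frac{18 \pi \left(7 \omega + 3\right) e^{- \frac{7 \omega}{3}}}{343}

Case ω < 0 (upper half-plane, counterclockwise contour ⇒ F(ω) = +2πi·ΣRes):
  Res_{z = \frac{7 i}{3}} g(z) = \frac{9 i \left(7 \omega - 3\right) e^{\frac{7 \omega}{3}}}{343} (pole of order 2)
  F(ω) = 2πi·ΣRes = \frac{18 \pi \left(3 - 7 \omega\right) e^{\frac{7 \omega}{3}}}{343}

Both cases combine into a single formula in |ω|:

F(ω) = \frac{18 \pi \left(7 \left|{\omega}\right| + 3\right) e^{- \frac{7 \left|{\omega}\right|}{3}}}{343}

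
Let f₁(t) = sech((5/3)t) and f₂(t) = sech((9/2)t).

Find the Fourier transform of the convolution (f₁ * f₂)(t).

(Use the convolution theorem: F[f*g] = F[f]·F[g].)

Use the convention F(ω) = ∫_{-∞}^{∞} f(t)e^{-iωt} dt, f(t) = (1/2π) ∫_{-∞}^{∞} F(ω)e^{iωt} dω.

F[f₁*f₂](ω) = \frac{2 \pi^{2}}{15 \cosh{\left(\frac{\pi \omega}{9} \right)} \cosh{\left(\frac{3 \pi \omega}{10} \right)}}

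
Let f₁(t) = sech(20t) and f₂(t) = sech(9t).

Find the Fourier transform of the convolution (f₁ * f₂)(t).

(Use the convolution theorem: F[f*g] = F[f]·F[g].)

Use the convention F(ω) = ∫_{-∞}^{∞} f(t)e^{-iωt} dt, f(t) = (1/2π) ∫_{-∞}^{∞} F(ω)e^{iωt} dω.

F[f₁*f₂](ω) = \frac{\pi^{2}}{180 \cosh{\left(\frac{\pi \omega}{40} \right)} \cosh{\left(\frac{\pi \omega}{18} \right)}}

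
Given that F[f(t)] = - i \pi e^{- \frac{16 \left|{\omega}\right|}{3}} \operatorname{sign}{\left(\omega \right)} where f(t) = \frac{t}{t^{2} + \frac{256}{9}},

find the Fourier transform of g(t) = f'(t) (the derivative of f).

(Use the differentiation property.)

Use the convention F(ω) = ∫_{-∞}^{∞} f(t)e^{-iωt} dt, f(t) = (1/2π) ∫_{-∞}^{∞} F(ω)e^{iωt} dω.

F[g](ω) = \pi \omega e^{- \frac{16 \left|{\omega}\right|}{3}} \operatorname{sign}{\left(\omega \right)}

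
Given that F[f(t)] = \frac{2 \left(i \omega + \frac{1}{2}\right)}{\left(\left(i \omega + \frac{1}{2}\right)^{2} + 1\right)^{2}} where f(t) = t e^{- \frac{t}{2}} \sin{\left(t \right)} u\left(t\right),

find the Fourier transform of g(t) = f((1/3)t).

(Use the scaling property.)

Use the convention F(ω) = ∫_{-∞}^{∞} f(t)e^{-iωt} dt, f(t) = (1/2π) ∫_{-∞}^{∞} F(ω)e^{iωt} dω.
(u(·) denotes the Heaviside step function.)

F[g](ω) = \frac{48 \left(6 i \omega + 1\right)}{\left(\left(6 i \omega + 1\right)^{2} + 4\right)^{2}}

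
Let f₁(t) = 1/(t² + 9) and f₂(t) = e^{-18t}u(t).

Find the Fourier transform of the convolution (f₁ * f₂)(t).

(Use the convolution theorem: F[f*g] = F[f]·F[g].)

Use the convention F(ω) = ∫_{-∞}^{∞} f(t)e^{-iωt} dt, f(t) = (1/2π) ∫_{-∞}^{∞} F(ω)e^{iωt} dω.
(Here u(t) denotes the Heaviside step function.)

F[f₁*f₂](ω) = \frac{\pi e^{- 3 \left|{\omega}\right|}}{3 \left(i \omega + 18\right)}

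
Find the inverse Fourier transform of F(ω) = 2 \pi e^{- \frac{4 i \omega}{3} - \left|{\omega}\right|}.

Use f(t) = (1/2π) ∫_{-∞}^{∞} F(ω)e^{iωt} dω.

f(t) = \frac{2}{\left(t - \frac{4}{3}\right)^{2} + 1}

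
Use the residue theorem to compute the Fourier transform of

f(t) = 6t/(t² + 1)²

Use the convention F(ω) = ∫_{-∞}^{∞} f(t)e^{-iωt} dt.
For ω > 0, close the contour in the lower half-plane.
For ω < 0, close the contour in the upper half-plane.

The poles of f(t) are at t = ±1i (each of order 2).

Let g(z) = f(z)e^{-iωz}; for large |z| the factor e^{-iωz} decays in the lower half-plane when ω > 0 and in the upper half-plane when ω < 0.

Case ω > 0 (lower half-plane, clockwise contour ⇒ F(ω) = -2πi·ΣRes):
  Res_{z = - i} g(z) = \frac{3 \omega e^{- \omega}}{2} (pole of order 2)
  F(ω) = -2πi·ΣRes = - 3 i \pi \omega e^{- \omega}

Case ω < 0 (upper half-plane, counterclockwise contour ⇒ F(ω) = +2πi·ΣRes):
  Res_{z = i} g(z) = - \frac{3 \omega e^{\omega}}{2} (pole of order 2)
  F(ω) = 2πi·ΣRes = - 3 i \pi \omega e^{\omega}

Both cases combine into a single formula in |ω|:

F(ω) = - 3 i \pi \omega e^{- \left|{\omega}\right|}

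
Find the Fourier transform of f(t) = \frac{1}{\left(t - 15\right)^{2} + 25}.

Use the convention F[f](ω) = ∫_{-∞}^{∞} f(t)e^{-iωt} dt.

F(ω) = \frac{\pi e^{- 15 i \omega - 5 \left|{\omega}\right|}}{5}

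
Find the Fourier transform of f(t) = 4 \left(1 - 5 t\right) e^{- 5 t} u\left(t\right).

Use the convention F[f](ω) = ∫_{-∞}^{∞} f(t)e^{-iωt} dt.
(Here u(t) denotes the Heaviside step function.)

F(ω) = \frac{4 i \omega}{- \omega^{2} + 10 i \omega + 25}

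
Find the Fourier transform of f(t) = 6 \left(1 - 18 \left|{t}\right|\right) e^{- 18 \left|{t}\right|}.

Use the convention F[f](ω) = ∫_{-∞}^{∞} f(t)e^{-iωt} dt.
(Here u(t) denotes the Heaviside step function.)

F(ω) = \frac{432 \omega^{2}}{\left(\omega^{2} + 324\right)^{2}}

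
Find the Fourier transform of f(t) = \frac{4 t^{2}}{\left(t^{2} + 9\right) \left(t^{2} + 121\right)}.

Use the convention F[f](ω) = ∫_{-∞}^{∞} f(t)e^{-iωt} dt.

F(ω) = \frac{\pi \left(11 - 3 e^{8 \left|{\omega}\right|}\right) e^{- 11 \left|{\omega}\right|}}{28}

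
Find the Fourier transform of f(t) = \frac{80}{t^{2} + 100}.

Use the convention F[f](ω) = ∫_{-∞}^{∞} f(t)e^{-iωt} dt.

F(ω) = 8 \pi e^{- 10 \left|{\omega}\right|}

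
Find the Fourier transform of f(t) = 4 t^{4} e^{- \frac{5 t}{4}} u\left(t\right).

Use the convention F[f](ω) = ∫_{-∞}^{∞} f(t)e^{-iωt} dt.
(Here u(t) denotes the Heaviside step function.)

F(ω) = \frac{98304}{\left(4 i \omega + 5\right)^{5}}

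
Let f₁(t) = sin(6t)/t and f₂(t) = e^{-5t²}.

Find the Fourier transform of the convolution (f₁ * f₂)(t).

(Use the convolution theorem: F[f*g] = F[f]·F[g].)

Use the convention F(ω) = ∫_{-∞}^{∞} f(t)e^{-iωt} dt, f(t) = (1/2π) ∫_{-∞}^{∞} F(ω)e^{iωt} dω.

F[f₁*f₂](ω) = \begin{cases} \frac{\sqrt{5} \pi^{\frac{3}{2}} e^{- \frac{\omega^{2}}{20}}}{5} & \text{for}\: \omega > -6 \wedge \omega < 6 \\0 & \text{otherwise} \end{cases}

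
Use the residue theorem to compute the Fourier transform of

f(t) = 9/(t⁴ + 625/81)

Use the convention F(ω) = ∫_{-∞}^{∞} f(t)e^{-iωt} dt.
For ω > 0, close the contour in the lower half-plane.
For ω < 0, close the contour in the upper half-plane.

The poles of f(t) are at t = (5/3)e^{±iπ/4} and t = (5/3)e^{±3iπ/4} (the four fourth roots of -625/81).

Let g(z) = f(z)e^{-iωz}; for large |z| the factor e^{-iωz} decays in the lower half-plane when ω > 0 and in the upper half-plane when ω < 0.

Case ω > 0 (lower half-plane, clockwise contour ⇒ F(ω) = -2πi·ΣRes):
  Res_{z = - \frac{5 \sqrt{2}}{6} - \frac{5 \sqrt{2} i}{6}} g(z) = \frac{243 \sqrt{2} i \left(1 - i\right) e^{\frac{5 \sqrt{2} \omega \left(-1 + i\right)}{6}}}{1000}
  Res_{z = \frac{5 \sqrt{2}}{6} - \frac{5 \sqrt{2} i}{6}} g(z) = \frac{243 \sqrt{2} i \left(1 + i\right) e^{- \frac{5 \sqrt{2} \omega \left(1 + i\right)}{6}}}{1000}
  F(ω) = -2πi·ΣRes = \frac{243 \sqrt{2} \pi \left(1 - i\right) \left(e^{\frac{5 \sqrt{2} i \omega}{3}} + i\right) e^{- \frac{5 \sqrt{2} \omega \left(1 + i\right)}{6}}}{500} = \frac{243 \pi e^{- \frac{5 \sqrt{2} \omega}{6}} \sin{\left(\frac{5 \sqrt{2} \omega}{6} + \frac{\pi}{4} \right)}}{125}

Case ω < 0 (upper half-plane, counterclockwise contour ⇒ F(ω) = +2πi·ΣRes):
  Res_{z = \frac{5 \sqrt{2}}{6} + \frac{5 \sqrt{2} i}{6}} g(z) = \frac{243 \sqrt{2} i \left(-1 + i\right) e^{\frac{5 \sqrt{2} \omega \left(1 - i\right)}{6}}}{1000}
  Res_{z = - \frac{5 \sqrt{2}}{6} + \frac{5 \sqrt{2} i}{6}} g(z) = \frac{243 \sqrt{2} \left(1 - i\right) e^{\frac{5 \sqrt{2} \omega \left(1 + i\right)}{6}}}{1000}
  F(ω) = 2πi·ΣRes = - \frac{243 \sqrt{2} i \pi \left(i \left(1 - i\right) e^{\frac{5 \sqrt{2} \omega \left(1 - i\right)}{6}} - \left(1 - i\right) e^{\frac{5 \sqrt{2} \omega \left(1 + i\right)}{6}}\right)}{500} = \frac{243 \pi e^{\frac{5 \sqrt{2} \omega}{6}} \cos{\left(\frac{5 \sqrt{2} \omega}{6} + \frac{\pi}{4} \right)}}{125}

Both cases combine into a single formula in |ω|:

F(ω) = \frac{243 \pi e^{- \frac{5 \sqrt{2} \left|{\omega}\right|}{6}} \sin{\left(\frac{5 \sqrt{2} \left|{\omega}\right|}{6} + \frac{\pi}{4} \right)}}{125}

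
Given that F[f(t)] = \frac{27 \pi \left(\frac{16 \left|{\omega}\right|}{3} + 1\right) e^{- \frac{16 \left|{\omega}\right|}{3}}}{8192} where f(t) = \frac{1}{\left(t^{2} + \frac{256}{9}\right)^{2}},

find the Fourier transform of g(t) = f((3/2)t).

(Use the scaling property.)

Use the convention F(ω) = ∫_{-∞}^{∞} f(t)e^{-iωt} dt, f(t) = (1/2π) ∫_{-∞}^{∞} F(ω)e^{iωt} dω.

F[g](ω) = \frac{\pi \left(32 \left|{\omega}\right| + 9\right) e^{- \frac{32 \left|{\omega}\right|}{9}}}{4096}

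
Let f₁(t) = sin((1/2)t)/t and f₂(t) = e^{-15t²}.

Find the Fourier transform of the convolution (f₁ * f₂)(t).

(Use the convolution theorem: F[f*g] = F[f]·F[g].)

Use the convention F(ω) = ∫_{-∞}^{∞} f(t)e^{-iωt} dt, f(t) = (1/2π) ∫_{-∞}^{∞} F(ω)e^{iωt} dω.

F[f₁*f₂](ω) = \begin{cases} \frac{\sqrt{15} \pi^{\frac{3}{2}} e^{- \frac{\omega^{2}}{60}}}{15} & \text{for}\: \omega > - \frac{1}{2} \wedge \omega < \frac{1}{2} \\0 & \text{otherwise} \end{cases}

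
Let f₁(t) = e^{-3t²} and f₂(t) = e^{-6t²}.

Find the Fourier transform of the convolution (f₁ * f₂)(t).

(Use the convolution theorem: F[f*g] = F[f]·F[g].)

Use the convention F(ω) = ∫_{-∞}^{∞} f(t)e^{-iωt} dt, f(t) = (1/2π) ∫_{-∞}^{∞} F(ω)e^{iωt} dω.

F[f₁*f₂](ω) = \frac{\sqrt{2} \pi e^{- \frac{\omega^{2}}{8}}}{6}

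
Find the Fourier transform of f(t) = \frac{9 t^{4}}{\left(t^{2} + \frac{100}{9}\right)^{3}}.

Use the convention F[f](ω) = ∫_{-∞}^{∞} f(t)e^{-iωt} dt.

F(ω) = \frac{3 \pi \left(100 \omega^{2} - 150 \left|{\omega}\right| + 27\right) e^{- \frac{10 \left|{\omega}\right|}{3}}}{80}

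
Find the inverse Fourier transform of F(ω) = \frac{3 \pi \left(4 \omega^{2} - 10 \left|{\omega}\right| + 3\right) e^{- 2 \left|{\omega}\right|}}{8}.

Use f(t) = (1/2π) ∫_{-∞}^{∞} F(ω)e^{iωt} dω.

f(t) = \frac{6 t^{4}}{\left(t^{2} + 4\right)^{3}}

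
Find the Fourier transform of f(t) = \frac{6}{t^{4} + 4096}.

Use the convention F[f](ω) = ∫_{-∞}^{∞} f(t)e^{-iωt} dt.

F(ω) = \frac{3 \pi e^{- 4 \sqrt{2} \left|{\omega}\right|} \sin{\left(4 \sqrt{2} \left|{\omega}\right| + \frac{\pi}{4} \right)}}{256}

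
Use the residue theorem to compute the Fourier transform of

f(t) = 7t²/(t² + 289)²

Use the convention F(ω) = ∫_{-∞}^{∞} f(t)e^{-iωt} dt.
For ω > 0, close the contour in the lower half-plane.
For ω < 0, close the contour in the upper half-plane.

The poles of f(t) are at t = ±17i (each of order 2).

Let g(z) = f(z)e^{-iωz}; for large |z| the factor e^{-iωz} decays in the lower half-plane when ω > 0 and in the upper half-plane when ω < 0.

Case ω > 0 (lower half-plane, clockwise contour ⇒ F(ω) = -2πi·ΣRes):
  Res_{z = - 17 i} g(z) = \frac{7 i \left(1 - 17 \omega\right) e^{- 17 \omega}}{68} (pole of order 2)
  F(ω) = -2πi·ΣRes = \frac{7 \pi \left(1 - 17 \omega\right) e^{- 17 \omega}}{34}

Case ω < 0 (upper half-plane, counterclockwise contour ⇒ F(ω) = +2πi·ΣRes):
  Res_{z = 17 i} g(z) = \frac{7 i \left(- 17 \omega - 1\right) e^{17 \omega}}{68} (pole of order 2)
  F(ω) = 2πi·ΣRes = \frac{7 \pi \left(17 \omega + 1\right) e^{17 \omega}}{34}

Both cases combine into a single formula in |ω|:

F(ω) = \frac{7 \pi \left(1 - 17 \left|{\omega}\right|\right) e^{- 17 \left|{\omega}\right|}}{34}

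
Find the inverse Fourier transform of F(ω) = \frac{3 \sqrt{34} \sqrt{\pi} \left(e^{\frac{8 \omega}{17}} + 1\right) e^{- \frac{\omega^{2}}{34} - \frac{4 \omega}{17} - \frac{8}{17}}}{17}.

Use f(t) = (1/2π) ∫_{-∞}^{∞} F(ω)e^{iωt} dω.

f(t) = 6 e^{- \frac{17 t^{2}}{2}} \cos{\left(4 t \right)}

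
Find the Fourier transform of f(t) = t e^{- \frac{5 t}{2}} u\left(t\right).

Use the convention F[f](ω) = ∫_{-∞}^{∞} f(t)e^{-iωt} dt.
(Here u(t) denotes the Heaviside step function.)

F(ω) = \frac{4}{\left(2 i \omega + 5\right)^{2}}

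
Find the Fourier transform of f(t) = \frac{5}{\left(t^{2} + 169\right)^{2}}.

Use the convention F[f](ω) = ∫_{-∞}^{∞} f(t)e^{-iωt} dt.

F(ω) = \frac{5 \pi \left(13 \left|{\omega}\right| + 1\right) e^{- 13 \left|{\omega}\right|}}{4394}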